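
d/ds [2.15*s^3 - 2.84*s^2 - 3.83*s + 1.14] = 6.45*s^2 - 5.68*s - 3.83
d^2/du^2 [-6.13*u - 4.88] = 0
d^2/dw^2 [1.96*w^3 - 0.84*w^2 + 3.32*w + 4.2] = 11.76*w - 1.68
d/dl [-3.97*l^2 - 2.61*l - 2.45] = -7.94*l - 2.61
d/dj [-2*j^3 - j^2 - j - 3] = -6*j^2 - 2*j - 1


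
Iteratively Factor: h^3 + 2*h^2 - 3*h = (h)*(h^2 + 2*h - 3) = h*(h - 1)*(h + 3)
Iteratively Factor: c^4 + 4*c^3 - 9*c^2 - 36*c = (c + 3)*(c^3 + c^2 - 12*c) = c*(c + 3)*(c^2 + c - 12) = c*(c - 3)*(c + 3)*(c + 4)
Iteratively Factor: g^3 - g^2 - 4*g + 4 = (g - 1)*(g^2 - 4) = (g - 2)*(g - 1)*(g + 2)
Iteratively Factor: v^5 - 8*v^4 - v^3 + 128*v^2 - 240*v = (v - 3)*(v^4 - 5*v^3 - 16*v^2 + 80*v) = (v - 5)*(v - 3)*(v^3 - 16*v) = (v - 5)*(v - 4)*(v - 3)*(v^2 + 4*v) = v*(v - 5)*(v - 4)*(v - 3)*(v + 4)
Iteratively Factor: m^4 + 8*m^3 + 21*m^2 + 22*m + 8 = (m + 1)*(m^3 + 7*m^2 + 14*m + 8) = (m + 1)*(m + 4)*(m^2 + 3*m + 2) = (m + 1)*(m + 2)*(m + 4)*(m + 1)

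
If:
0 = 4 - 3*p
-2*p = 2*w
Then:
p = 4/3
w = -4/3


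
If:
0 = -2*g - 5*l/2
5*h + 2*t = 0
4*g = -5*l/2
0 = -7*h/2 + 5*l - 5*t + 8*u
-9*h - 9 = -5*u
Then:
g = 0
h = -8/13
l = 0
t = 20/13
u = 9/13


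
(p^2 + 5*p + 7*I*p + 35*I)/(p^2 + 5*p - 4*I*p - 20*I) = (p + 7*I)/(p - 4*I)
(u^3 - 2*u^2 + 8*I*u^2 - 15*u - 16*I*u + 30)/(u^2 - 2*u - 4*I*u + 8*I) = (u^2 + 8*I*u - 15)/(u - 4*I)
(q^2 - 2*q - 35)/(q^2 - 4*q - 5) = (-q^2 + 2*q + 35)/(-q^2 + 4*q + 5)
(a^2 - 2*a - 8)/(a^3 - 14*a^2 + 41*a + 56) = (a^2 - 2*a - 8)/(a^3 - 14*a^2 + 41*a + 56)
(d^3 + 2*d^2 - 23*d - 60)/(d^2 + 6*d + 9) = (d^2 - d - 20)/(d + 3)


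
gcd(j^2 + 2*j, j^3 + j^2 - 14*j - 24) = j + 2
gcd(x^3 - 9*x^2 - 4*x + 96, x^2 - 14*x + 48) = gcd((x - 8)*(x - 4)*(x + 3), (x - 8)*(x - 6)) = x - 8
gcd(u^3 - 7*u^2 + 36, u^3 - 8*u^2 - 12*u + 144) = u - 6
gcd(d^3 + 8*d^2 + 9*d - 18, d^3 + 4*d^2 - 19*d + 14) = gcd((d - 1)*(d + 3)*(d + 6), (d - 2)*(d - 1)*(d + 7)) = d - 1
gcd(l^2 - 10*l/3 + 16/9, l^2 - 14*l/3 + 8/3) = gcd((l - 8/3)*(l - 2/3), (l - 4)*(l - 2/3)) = l - 2/3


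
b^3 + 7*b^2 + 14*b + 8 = (b + 1)*(b + 2)*(b + 4)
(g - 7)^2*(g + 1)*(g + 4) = g^4 - 9*g^3 - 17*g^2 + 189*g + 196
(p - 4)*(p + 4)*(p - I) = p^3 - I*p^2 - 16*p + 16*I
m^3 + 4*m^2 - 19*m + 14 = (m - 2)*(m - 1)*(m + 7)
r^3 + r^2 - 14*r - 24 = (r - 4)*(r + 2)*(r + 3)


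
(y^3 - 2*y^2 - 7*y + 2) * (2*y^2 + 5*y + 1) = 2*y^5 + y^4 - 23*y^3 - 33*y^2 + 3*y + 2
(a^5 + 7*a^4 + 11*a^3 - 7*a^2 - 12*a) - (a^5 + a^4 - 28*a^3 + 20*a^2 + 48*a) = 6*a^4 + 39*a^3 - 27*a^2 - 60*a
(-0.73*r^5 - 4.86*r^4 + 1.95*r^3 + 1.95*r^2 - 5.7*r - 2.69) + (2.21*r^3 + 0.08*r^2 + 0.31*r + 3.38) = -0.73*r^5 - 4.86*r^4 + 4.16*r^3 + 2.03*r^2 - 5.39*r + 0.69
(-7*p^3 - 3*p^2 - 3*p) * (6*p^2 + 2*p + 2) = -42*p^5 - 32*p^4 - 38*p^3 - 12*p^2 - 6*p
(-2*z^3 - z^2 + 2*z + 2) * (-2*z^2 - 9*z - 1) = 4*z^5 + 20*z^4 + 7*z^3 - 21*z^2 - 20*z - 2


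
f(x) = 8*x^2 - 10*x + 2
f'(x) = 16*x - 10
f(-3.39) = 127.84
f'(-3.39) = -64.24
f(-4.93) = 245.74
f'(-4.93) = -88.88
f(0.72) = -1.05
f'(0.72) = 1.52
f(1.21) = 1.61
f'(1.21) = 9.36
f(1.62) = 6.80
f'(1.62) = 15.92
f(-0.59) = 10.68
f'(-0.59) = -19.44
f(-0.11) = 3.20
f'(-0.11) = -11.76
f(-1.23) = 26.40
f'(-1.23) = -29.68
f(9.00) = 560.00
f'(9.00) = 134.00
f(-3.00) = 104.00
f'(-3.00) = -58.00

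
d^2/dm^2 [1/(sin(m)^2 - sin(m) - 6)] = (4*sin(m)^4 - 3*sin(m)^3 + 19*sin(m)^2 - 14)/(sin(m) + cos(m)^2 + 5)^3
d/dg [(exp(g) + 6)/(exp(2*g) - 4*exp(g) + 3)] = (-2*(exp(g) - 2)*(exp(g) + 6) + exp(2*g) - 4*exp(g) + 3)*exp(g)/(exp(2*g) - 4*exp(g) + 3)^2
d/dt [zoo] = 0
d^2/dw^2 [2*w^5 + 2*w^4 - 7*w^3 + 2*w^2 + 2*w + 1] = 40*w^3 + 24*w^2 - 42*w + 4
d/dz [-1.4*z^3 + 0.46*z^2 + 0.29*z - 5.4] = -4.2*z^2 + 0.92*z + 0.29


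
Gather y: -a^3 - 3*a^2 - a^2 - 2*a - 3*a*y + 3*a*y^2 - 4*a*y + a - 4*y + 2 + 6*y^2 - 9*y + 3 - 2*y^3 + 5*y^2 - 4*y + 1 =-a^3 - 4*a^2 - a - 2*y^3 + y^2*(3*a + 11) + y*(-7*a - 17) + 6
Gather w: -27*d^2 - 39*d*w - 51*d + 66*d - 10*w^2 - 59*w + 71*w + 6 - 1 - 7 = -27*d^2 + 15*d - 10*w^2 + w*(12 - 39*d) - 2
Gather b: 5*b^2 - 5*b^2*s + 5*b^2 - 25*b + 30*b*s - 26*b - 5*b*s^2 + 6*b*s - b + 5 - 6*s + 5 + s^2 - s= b^2*(10 - 5*s) + b*(-5*s^2 + 36*s - 52) + s^2 - 7*s + 10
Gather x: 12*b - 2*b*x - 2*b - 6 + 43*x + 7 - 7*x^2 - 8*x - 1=10*b - 7*x^2 + x*(35 - 2*b)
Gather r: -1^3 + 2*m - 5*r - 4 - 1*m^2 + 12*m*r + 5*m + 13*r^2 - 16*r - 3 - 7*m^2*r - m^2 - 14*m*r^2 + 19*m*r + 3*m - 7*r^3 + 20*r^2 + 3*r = -2*m^2 + 10*m - 7*r^3 + r^2*(33 - 14*m) + r*(-7*m^2 + 31*m - 18) - 8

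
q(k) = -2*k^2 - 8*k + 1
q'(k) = -4*k - 8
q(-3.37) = 5.25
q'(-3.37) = 5.48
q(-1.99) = 9.00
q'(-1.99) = -0.04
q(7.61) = -175.70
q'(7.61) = -38.44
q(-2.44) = 8.61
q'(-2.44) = 1.76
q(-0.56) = 4.85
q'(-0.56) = -5.76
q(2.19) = -26.11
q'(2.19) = -16.76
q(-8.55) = -76.80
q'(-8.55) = 26.20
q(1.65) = -17.64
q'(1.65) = -14.60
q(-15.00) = -329.00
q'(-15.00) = 52.00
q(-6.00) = -23.00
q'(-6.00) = 16.00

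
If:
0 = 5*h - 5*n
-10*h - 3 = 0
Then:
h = -3/10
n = -3/10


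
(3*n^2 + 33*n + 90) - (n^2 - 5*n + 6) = 2*n^2 + 38*n + 84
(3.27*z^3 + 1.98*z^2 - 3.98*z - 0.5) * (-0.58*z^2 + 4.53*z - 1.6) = -1.8966*z^5 + 13.6647*z^4 + 6.0458*z^3 - 20.9074*z^2 + 4.103*z + 0.8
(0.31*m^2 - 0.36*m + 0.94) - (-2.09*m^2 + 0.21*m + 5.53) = 2.4*m^2 - 0.57*m - 4.59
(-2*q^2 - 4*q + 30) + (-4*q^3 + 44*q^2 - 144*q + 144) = -4*q^3 + 42*q^2 - 148*q + 174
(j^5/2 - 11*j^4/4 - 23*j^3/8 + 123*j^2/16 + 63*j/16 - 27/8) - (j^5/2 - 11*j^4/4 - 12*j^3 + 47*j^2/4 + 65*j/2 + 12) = 73*j^3/8 - 65*j^2/16 - 457*j/16 - 123/8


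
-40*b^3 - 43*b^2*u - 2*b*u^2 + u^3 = (-8*b + u)*(b + u)*(5*b + u)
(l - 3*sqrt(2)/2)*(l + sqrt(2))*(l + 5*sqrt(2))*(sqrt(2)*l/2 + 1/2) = sqrt(2)*l^4/2 + 5*l^3 - 7*sqrt(2)*l^2/4 - 19*l - 15*sqrt(2)/2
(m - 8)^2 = m^2 - 16*m + 64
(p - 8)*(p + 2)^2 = p^3 - 4*p^2 - 28*p - 32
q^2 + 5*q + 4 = (q + 1)*(q + 4)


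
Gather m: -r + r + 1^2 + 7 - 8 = 0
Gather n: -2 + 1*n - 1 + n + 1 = 2*n - 2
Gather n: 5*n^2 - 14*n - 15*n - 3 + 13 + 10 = 5*n^2 - 29*n + 20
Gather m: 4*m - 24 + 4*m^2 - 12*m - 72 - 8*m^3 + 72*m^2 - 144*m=-8*m^3 + 76*m^2 - 152*m - 96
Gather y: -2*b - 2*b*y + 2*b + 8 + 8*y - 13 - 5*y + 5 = y*(3 - 2*b)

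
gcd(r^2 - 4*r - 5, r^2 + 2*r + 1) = r + 1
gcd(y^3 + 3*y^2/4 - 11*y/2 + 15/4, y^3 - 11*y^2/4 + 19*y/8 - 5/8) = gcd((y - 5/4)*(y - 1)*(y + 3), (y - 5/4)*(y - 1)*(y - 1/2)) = y^2 - 9*y/4 + 5/4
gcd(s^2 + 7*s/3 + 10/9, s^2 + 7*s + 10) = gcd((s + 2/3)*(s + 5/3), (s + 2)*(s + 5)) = 1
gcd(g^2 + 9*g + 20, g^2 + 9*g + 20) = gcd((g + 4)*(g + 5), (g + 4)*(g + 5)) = g^2 + 9*g + 20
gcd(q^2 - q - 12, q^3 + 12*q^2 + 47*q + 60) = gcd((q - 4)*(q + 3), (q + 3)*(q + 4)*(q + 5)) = q + 3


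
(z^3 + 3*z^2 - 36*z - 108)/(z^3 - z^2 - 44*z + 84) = (z^2 + 9*z + 18)/(z^2 + 5*z - 14)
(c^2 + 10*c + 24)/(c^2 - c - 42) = (c + 4)/(c - 7)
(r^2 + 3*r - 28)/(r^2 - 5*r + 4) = (r + 7)/(r - 1)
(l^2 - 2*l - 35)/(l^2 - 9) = (l^2 - 2*l - 35)/(l^2 - 9)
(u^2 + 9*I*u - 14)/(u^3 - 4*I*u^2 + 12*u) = (u + 7*I)/(u*(u - 6*I))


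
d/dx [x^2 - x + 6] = 2*x - 1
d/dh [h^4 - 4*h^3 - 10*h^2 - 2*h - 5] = 4*h^3 - 12*h^2 - 20*h - 2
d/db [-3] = 0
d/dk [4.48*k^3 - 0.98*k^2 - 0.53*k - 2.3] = 13.44*k^2 - 1.96*k - 0.53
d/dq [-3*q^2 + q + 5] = 1 - 6*q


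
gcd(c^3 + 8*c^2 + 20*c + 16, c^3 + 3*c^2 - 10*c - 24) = c^2 + 6*c + 8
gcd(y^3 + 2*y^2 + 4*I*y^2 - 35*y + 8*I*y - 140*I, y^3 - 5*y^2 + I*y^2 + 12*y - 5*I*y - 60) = y^2 + y*(-5 + 4*I) - 20*I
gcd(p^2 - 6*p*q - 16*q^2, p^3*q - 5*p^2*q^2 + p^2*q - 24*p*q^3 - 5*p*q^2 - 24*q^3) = p - 8*q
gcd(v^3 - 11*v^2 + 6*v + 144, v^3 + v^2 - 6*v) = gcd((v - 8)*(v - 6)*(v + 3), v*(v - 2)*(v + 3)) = v + 3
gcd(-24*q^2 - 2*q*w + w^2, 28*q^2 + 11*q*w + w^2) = 4*q + w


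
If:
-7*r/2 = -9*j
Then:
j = 7*r/18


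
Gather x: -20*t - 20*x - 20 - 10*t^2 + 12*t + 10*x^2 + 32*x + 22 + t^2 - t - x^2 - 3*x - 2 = -9*t^2 - 9*t + 9*x^2 + 9*x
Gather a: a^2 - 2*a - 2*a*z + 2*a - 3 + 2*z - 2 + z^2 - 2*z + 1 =a^2 - 2*a*z + z^2 - 4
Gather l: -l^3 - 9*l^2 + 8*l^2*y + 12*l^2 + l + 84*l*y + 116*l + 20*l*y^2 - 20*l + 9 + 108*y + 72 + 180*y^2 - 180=-l^3 + l^2*(8*y + 3) + l*(20*y^2 + 84*y + 97) + 180*y^2 + 108*y - 99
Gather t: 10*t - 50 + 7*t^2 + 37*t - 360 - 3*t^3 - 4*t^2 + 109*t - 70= -3*t^3 + 3*t^2 + 156*t - 480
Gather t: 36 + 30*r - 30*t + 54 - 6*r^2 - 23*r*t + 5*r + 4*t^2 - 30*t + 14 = -6*r^2 + 35*r + 4*t^2 + t*(-23*r - 60) + 104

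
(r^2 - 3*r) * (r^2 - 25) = r^4 - 3*r^3 - 25*r^2 + 75*r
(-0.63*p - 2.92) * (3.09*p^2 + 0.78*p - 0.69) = -1.9467*p^3 - 9.5142*p^2 - 1.8429*p + 2.0148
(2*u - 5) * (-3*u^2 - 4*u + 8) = -6*u^3 + 7*u^2 + 36*u - 40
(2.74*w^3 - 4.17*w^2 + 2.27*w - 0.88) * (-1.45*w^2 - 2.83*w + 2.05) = -3.973*w^5 - 1.7077*w^4 + 14.1266*w^3 - 13.6966*w^2 + 7.1439*w - 1.804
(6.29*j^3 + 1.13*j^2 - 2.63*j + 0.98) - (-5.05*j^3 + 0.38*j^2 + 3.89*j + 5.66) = 11.34*j^3 + 0.75*j^2 - 6.52*j - 4.68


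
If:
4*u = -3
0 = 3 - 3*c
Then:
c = 1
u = -3/4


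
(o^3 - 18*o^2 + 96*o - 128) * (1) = o^3 - 18*o^2 + 96*o - 128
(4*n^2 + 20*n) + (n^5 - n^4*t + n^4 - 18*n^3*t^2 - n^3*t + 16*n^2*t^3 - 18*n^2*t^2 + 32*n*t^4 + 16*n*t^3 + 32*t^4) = n^5 - n^4*t + n^4 - 18*n^3*t^2 - n^3*t + 16*n^2*t^3 - 18*n^2*t^2 + 4*n^2 + 32*n*t^4 + 16*n*t^3 + 20*n + 32*t^4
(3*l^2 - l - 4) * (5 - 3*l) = -9*l^3 + 18*l^2 + 7*l - 20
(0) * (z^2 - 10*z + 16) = 0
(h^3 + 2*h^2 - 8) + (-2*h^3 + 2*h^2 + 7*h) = -h^3 + 4*h^2 + 7*h - 8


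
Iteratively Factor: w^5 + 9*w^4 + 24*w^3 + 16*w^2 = (w + 1)*(w^4 + 8*w^3 + 16*w^2) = (w + 1)*(w + 4)*(w^3 + 4*w^2) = w*(w + 1)*(w + 4)*(w^2 + 4*w) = w*(w + 1)*(w + 4)^2*(w)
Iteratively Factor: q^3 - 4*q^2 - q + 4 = (q - 4)*(q^2 - 1) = (q - 4)*(q - 1)*(q + 1)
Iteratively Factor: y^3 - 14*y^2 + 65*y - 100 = (y - 4)*(y^2 - 10*y + 25) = (y - 5)*(y - 4)*(y - 5)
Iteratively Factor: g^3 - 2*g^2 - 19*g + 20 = (g + 4)*(g^2 - 6*g + 5) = (g - 5)*(g + 4)*(g - 1)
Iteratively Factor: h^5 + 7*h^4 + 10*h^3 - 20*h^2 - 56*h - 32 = (h + 2)*(h^4 + 5*h^3 - 20*h - 16) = (h - 2)*(h + 2)*(h^3 + 7*h^2 + 14*h + 8) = (h - 2)*(h + 2)^2*(h^2 + 5*h + 4) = (h - 2)*(h + 2)^2*(h + 4)*(h + 1)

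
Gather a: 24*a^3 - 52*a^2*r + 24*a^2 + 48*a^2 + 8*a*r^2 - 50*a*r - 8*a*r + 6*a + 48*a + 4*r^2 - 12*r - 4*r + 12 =24*a^3 + a^2*(72 - 52*r) + a*(8*r^2 - 58*r + 54) + 4*r^2 - 16*r + 12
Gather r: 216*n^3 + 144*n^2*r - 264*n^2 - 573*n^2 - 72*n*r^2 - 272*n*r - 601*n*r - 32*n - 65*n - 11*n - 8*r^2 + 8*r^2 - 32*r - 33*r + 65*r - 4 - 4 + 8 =216*n^3 - 837*n^2 - 72*n*r^2 - 108*n + r*(144*n^2 - 873*n)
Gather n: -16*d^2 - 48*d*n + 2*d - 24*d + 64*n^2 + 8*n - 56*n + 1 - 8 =-16*d^2 - 22*d + 64*n^2 + n*(-48*d - 48) - 7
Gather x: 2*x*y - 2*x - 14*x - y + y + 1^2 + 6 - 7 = x*(2*y - 16)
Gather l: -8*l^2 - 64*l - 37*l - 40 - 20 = -8*l^2 - 101*l - 60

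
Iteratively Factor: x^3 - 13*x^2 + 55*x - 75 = (x - 3)*(x^2 - 10*x + 25) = (x - 5)*(x - 3)*(x - 5)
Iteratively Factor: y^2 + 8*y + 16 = (y + 4)*(y + 4)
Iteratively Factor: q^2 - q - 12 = (q - 4)*(q + 3)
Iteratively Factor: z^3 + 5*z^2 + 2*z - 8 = (z + 4)*(z^2 + z - 2) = (z + 2)*(z + 4)*(z - 1)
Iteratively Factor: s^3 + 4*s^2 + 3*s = (s)*(s^2 + 4*s + 3) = s*(s + 1)*(s + 3)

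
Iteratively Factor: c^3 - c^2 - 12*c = (c - 4)*(c^2 + 3*c) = c*(c - 4)*(c + 3)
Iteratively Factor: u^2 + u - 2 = (u - 1)*(u + 2)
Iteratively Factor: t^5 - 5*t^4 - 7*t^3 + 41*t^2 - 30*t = (t + 3)*(t^4 - 8*t^3 + 17*t^2 - 10*t) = (t - 2)*(t + 3)*(t^3 - 6*t^2 + 5*t) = (t - 2)*(t - 1)*(t + 3)*(t^2 - 5*t) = (t - 5)*(t - 2)*(t - 1)*(t + 3)*(t)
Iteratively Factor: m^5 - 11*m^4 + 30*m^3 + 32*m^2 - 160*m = (m - 4)*(m^4 - 7*m^3 + 2*m^2 + 40*m) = (m - 4)*(m + 2)*(m^3 - 9*m^2 + 20*m) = (m - 5)*(m - 4)*(m + 2)*(m^2 - 4*m) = (m - 5)*(m - 4)^2*(m + 2)*(m)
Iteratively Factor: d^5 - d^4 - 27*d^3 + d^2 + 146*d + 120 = (d - 5)*(d^4 + 4*d^3 - 7*d^2 - 34*d - 24) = (d - 5)*(d + 4)*(d^3 - 7*d - 6) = (d - 5)*(d - 3)*(d + 4)*(d^2 + 3*d + 2) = (d - 5)*(d - 3)*(d + 2)*(d + 4)*(d + 1)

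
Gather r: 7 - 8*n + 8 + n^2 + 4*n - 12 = n^2 - 4*n + 3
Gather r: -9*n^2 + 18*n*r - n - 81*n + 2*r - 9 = -9*n^2 - 82*n + r*(18*n + 2) - 9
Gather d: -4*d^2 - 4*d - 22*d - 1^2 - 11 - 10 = -4*d^2 - 26*d - 22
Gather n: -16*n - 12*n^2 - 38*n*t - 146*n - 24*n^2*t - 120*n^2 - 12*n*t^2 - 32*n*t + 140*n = n^2*(-24*t - 132) + n*(-12*t^2 - 70*t - 22)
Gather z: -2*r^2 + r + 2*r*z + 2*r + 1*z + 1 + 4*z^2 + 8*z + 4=-2*r^2 + 3*r + 4*z^2 + z*(2*r + 9) + 5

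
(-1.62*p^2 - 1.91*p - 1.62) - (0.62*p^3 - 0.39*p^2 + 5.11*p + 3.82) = -0.62*p^3 - 1.23*p^2 - 7.02*p - 5.44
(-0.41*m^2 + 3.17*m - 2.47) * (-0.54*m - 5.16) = 0.2214*m^3 + 0.4038*m^2 - 15.0234*m + 12.7452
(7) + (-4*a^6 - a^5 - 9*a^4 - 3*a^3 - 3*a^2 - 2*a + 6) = -4*a^6 - a^5 - 9*a^4 - 3*a^3 - 3*a^2 - 2*a + 13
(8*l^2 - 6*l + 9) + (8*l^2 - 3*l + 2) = 16*l^2 - 9*l + 11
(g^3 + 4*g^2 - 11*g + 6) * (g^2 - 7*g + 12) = g^5 - 3*g^4 - 27*g^3 + 131*g^2 - 174*g + 72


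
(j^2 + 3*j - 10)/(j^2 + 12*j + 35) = (j - 2)/(j + 7)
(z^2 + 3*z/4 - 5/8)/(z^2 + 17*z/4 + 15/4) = (z - 1/2)/(z + 3)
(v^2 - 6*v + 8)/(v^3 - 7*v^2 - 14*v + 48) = (v - 4)/(v^2 - 5*v - 24)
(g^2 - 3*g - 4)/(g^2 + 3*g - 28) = (g + 1)/(g + 7)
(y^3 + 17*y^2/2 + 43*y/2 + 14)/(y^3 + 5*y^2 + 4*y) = (y + 7/2)/y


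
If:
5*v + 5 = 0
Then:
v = -1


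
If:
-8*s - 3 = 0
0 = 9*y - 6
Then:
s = -3/8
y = 2/3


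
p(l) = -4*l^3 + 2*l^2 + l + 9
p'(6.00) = -407.00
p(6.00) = -777.00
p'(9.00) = -935.00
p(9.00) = -2736.00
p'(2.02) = -39.88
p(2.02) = -13.79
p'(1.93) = -35.98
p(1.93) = -10.38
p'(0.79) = -3.33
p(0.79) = 9.07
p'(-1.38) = -27.37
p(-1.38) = 21.94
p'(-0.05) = 0.77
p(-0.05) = 8.96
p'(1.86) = -33.08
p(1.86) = -7.96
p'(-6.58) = -544.88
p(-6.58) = 1228.57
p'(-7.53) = -709.53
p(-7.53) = 1822.70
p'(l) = -12*l^2 + 4*l + 1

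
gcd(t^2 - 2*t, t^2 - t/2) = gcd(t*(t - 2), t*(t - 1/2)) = t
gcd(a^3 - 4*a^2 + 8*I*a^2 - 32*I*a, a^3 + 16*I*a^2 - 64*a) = a^2 + 8*I*a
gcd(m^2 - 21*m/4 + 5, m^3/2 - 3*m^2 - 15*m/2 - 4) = 1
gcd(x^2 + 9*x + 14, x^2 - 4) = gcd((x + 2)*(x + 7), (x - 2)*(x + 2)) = x + 2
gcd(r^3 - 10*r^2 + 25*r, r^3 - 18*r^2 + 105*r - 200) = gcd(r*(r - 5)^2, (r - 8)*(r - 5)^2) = r^2 - 10*r + 25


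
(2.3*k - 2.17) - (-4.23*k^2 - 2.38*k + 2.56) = 4.23*k^2 + 4.68*k - 4.73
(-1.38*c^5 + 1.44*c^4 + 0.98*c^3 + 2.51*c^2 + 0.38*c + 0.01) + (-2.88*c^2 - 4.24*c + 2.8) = -1.38*c^5 + 1.44*c^4 + 0.98*c^3 - 0.37*c^2 - 3.86*c + 2.81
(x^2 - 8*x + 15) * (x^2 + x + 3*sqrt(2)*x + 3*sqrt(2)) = x^4 - 7*x^3 + 3*sqrt(2)*x^3 - 21*sqrt(2)*x^2 + 7*x^2 + 15*x + 21*sqrt(2)*x + 45*sqrt(2)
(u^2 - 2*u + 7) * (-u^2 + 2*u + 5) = -u^4 + 4*u^3 - 6*u^2 + 4*u + 35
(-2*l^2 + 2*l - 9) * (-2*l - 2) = 4*l^3 + 14*l + 18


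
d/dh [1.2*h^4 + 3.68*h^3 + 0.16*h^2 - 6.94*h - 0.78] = 4.8*h^3 + 11.04*h^2 + 0.32*h - 6.94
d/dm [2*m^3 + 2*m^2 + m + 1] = 6*m^2 + 4*m + 1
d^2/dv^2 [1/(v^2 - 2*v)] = 2*(-v*(v - 2) + 4*(v - 1)^2)/(v^3*(v - 2)^3)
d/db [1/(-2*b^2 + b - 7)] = (4*b - 1)/(2*b^2 - b + 7)^2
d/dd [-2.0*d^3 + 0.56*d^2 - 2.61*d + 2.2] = -6.0*d^2 + 1.12*d - 2.61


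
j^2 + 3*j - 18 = (j - 3)*(j + 6)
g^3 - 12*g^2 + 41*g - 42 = (g - 7)*(g - 3)*(g - 2)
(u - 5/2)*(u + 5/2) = u^2 - 25/4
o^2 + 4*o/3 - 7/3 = (o - 1)*(o + 7/3)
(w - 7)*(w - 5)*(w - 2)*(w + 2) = w^4 - 12*w^3 + 31*w^2 + 48*w - 140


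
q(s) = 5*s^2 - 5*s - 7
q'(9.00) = 85.00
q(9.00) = 353.00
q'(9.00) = 85.00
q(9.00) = 353.00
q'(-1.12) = -16.20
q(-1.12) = 4.87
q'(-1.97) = -24.70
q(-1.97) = 22.25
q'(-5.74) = -62.40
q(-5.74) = 186.44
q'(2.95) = 24.50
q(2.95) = 21.76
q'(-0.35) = -8.50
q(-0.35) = -4.64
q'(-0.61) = -11.10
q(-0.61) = -2.09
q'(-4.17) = -46.70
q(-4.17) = 100.79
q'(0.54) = 0.40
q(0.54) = -8.24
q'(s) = 10*s - 5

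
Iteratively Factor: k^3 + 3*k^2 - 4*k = (k + 4)*(k^2 - k) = (k - 1)*(k + 4)*(k)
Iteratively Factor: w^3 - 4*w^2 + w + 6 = (w + 1)*(w^2 - 5*w + 6) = (w - 3)*(w + 1)*(w - 2)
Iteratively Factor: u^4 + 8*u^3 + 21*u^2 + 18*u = (u + 3)*(u^3 + 5*u^2 + 6*u) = (u + 3)^2*(u^2 + 2*u) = u*(u + 3)^2*(u + 2)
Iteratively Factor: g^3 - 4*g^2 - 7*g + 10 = (g - 1)*(g^2 - 3*g - 10) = (g - 5)*(g - 1)*(g + 2)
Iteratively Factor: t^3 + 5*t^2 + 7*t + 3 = (t + 1)*(t^2 + 4*t + 3) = (t + 1)^2*(t + 3)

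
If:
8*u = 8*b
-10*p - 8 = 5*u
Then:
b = u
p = -u/2 - 4/5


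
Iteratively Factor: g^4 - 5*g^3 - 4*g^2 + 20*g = (g + 2)*(g^3 - 7*g^2 + 10*g) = (g - 5)*(g + 2)*(g^2 - 2*g) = g*(g - 5)*(g + 2)*(g - 2)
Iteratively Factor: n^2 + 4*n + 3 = (n + 1)*(n + 3)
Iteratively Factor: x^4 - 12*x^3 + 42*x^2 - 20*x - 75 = (x + 1)*(x^3 - 13*x^2 + 55*x - 75) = (x - 5)*(x + 1)*(x^2 - 8*x + 15) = (x - 5)^2*(x + 1)*(x - 3)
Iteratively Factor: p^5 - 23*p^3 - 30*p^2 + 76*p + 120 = (p + 2)*(p^4 - 2*p^3 - 19*p^2 + 8*p + 60) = (p + 2)*(p + 3)*(p^3 - 5*p^2 - 4*p + 20) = (p - 2)*(p + 2)*(p + 3)*(p^2 - 3*p - 10) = (p - 2)*(p + 2)^2*(p + 3)*(p - 5)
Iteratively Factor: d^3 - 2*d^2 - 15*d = (d - 5)*(d^2 + 3*d) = d*(d - 5)*(d + 3)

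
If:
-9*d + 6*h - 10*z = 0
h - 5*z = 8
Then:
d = 20*z/9 + 16/3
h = 5*z + 8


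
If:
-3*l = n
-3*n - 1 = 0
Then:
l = 1/9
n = -1/3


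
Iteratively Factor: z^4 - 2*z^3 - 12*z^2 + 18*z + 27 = (z + 1)*(z^3 - 3*z^2 - 9*z + 27) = (z - 3)*(z + 1)*(z^2 - 9) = (z - 3)*(z + 1)*(z + 3)*(z - 3)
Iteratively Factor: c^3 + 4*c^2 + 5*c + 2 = (c + 1)*(c^2 + 3*c + 2) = (c + 1)^2*(c + 2)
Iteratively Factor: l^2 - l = (l)*(l - 1)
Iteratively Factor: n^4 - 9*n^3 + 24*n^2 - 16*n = (n - 4)*(n^3 - 5*n^2 + 4*n) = (n - 4)*(n - 1)*(n^2 - 4*n) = (n - 4)^2*(n - 1)*(n)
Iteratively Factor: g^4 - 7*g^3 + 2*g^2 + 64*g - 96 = (g - 4)*(g^3 - 3*g^2 - 10*g + 24) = (g - 4)^2*(g^2 + g - 6) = (g - 4)^2*(g - 2)*(g + 3)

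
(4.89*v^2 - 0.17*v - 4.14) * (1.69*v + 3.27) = 8.2641*v^3 + 15.703*v^2 - 7.5525*v - 13.5378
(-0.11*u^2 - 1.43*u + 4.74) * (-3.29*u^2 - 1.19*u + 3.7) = 0.3619*u^4 + 4.8356*u^3 - 14.2999*u^2 - 10.9316*u + 17.538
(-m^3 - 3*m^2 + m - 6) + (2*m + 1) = -m^3 - 3*m^2 + 3*m - 5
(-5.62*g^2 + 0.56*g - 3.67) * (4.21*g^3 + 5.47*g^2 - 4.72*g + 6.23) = -23.6602*g^5 - 28.3838*g^4 + 14.1389*g^3 - 57.7307*g^2 + 20.8112*g - 22.8641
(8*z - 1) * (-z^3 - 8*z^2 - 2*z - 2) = -8*z^4 - 63*z^3 - 8*z^2 - 14*z + 2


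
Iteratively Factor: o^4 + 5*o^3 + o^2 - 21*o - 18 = (o + 3)*(o^3 + 2*o^2 - 5*o - 6) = (o - 2)*(o + 3)*(o^2 + 4*o + 3) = (o - 2)*(o + 3)^2*(o + 1)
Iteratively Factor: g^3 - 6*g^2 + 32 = (g - 4)*(g^2 - 2*g - 8) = (g - 4)^2*(g + 2)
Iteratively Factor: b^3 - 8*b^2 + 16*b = (b - 4)*(b^2 - 4*b) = b*(b - 4)*(b - 4)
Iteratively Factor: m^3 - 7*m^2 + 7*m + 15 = (m + 1)*(m^2 - 8*m + 15) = (m - 5)*(m + 1)*(m - 3)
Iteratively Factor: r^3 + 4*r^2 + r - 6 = (r - 1)*(r^2 + 5*r + 6) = (r - 1)*(r + 3)*(r + 2)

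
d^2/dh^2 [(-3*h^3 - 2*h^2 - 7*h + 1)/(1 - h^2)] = 2*(10*h^3 + 3*h^2 + 30*h + 1)/(h^6 - 3*h^4 + 3*h^2 - 1)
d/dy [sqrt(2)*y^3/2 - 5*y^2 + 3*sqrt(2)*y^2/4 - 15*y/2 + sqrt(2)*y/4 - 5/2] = 3*sqrt(2)*y^2/2 - 10*y + 3*sqrt(2)*y/2 - 15/2 + sqrt(2)/4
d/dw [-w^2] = -2*w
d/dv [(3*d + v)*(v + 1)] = 3*d + 2*v + 1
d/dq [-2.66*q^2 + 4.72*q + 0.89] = 4.72 - 5.32*q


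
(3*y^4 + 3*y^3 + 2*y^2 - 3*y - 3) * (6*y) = 18*y^5 + 18*y^4 + 12*y^3 - 18*y^2 - 18*y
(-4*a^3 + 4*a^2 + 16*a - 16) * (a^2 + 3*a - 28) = -4*a^5 - 8*a^4 + 140*a^3 - 80*a^2 - 496*a + 448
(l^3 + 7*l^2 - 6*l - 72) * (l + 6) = l^4 + 13*l^3 + 36*l^2 - 108*l - 432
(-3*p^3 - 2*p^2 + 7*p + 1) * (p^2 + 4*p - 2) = -3*p^5 - 14*p^4 + 5*p^3 + 33*p^2 - 10*p - 2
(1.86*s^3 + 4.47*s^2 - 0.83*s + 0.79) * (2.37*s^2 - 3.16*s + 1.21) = 4.4082*s^5 + 4.7163*s^4 - 13.8417*s^3 + 9.9038*s^2 - 3.5007*s + 0.9559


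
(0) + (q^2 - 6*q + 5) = q^2 - 6*q + 5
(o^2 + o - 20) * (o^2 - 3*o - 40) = o^4 - 2*o^3 - 63*o^2 + 20*o + 800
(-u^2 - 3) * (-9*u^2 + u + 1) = 9*u^4 - u^3 + 26*u^2 - 3*u - 3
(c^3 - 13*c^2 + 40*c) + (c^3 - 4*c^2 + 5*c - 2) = 2*c^3 - 17*c^2 + 45*c - 2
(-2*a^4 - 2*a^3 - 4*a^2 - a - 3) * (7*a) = -14*a^5 - 14*a^4 - 28*a^3 - 7*a^2 - 21*a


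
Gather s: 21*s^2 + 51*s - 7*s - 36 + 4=21*s^2 + 44*s - 32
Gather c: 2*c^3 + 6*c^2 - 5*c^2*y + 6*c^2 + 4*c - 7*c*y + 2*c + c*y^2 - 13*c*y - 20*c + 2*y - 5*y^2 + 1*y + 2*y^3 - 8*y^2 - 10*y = 2*c^3 + c^2*(12 - 5*y) + c*(y^2 - 20*y - 14) + 2*y^3 - 13*y^2 - 7*y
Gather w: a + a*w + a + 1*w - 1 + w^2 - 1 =2*a + w^2 + w*(a + 1) - 2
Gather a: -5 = -5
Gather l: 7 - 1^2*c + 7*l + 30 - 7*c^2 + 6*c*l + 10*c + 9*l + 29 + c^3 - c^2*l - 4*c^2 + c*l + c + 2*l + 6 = c^3 - 11*c^2 + 10*c + l*(-c^2 + 7*c + 18) + 72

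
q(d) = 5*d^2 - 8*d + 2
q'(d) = 10*d - 8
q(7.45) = 219.91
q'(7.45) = 66.50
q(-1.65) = 28.81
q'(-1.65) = -24.50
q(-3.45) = 89.11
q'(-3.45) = -42.50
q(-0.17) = 3.50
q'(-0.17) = -9.70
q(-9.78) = 558.48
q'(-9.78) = -105.80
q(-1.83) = 33.38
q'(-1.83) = -26.30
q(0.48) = -0.69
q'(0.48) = -3.20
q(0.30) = 0.05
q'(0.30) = -5.00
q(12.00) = 626.00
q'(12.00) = 112.00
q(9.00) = 335.00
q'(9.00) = 82.00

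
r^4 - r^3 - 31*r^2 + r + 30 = (r - 6)*(r - 1)*(r + 1)*(r + 5)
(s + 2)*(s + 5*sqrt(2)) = s^2 + 2*s + 5*sqrt(2)*s + 10*sqrt(2)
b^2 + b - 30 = (b - 5)*(b + 6)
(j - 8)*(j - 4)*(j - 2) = j^3 - 14*j^2 + 56*j - 64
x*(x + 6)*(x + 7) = x^3 + 13*x^2 + 42*x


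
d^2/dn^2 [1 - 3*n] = 0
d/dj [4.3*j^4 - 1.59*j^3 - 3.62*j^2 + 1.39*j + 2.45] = 17.2*j^3 - 4.77*j^2 - 7.24*j + 1.39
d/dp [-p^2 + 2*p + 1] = 2 - 2*p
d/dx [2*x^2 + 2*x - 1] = 4*x + 2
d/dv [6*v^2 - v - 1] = 12*v - 1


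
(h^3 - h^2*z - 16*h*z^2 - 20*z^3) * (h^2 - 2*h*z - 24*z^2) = h^5 - 3*h^4*z - 38*h^3*z^2 + 36*h^2*z^3 + 424*h*z^4 + 480*z^5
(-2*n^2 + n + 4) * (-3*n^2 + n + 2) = 6*n^4 - 5*n^3 - 15*n^2 + 6*n + 8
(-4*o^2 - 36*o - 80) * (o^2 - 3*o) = -4*o^4 - 24*o^3 + 28*o^2 + 240*o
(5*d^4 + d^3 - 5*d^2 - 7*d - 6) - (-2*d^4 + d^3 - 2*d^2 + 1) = 7*d^4 - 3*d^2 - 7*d - 7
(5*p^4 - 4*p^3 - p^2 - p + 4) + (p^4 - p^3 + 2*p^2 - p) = 6*p^4 - 5*p^3 + p^2 - 2*p + 4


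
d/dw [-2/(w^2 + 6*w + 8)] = 4*(w + 3)/(w^2 + 6*w + 8)^2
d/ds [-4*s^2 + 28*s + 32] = 28 - 8*s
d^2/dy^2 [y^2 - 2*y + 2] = 2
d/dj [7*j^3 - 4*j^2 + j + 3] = 21*j^2 - 8*j + 1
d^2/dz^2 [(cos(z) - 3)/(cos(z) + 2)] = 5*(cos(z)^2 - 2*cos(z) - 2)/(cos(z) + 2)^3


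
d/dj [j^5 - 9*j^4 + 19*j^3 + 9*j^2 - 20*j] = 5*j^4 - 36*j^3 + 57*j^2 + 18*j - 20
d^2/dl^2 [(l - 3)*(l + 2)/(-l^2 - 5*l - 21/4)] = 24*(32*l^3 + 180*l^2 + 396*l + 345)/(64*l^6 + 960*l^5 + 5808*l^4 + 18080*l^3 + 30492*l^2 + 26460*l + 9261)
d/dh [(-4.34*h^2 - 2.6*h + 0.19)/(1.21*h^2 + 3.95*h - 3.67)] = (-13.997*h^2 + 31.3958*h + 8.7915)/(1.4641*h^4 + 9.559*h^3 + 6.7211*h^2 - 28.993*h + 13.4689)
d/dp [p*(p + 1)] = 2*p + 1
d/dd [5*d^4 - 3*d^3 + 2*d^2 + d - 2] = 20*d^3 - 9*d^2 + 4*d + 1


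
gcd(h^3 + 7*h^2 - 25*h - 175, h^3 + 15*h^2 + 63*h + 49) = h + 7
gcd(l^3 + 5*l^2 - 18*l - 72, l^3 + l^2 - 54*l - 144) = l^2 + 9*l + 18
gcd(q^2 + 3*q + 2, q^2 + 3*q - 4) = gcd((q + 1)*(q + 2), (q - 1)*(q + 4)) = 1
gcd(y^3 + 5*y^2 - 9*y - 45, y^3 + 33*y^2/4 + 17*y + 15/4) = y^2 + 8*y + 15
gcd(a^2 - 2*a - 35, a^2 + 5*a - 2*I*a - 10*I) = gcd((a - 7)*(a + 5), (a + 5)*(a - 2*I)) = a + 5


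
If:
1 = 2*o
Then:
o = 1/2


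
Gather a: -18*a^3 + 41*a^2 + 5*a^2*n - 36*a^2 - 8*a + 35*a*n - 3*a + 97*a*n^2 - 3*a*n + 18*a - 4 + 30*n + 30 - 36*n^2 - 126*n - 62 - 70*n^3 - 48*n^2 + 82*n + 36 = -18*a^3 + a^2*(5*n + 5) + a*(97*n^2 + 32*n + 7) - 70*n^3 - 84*n^2 - 14*n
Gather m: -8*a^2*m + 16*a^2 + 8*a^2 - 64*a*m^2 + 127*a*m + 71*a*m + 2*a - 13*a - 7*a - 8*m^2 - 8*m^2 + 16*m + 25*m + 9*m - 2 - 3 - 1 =24*a^2 - 18*a + m^2*(-64*a - 16) + m*(-8*a^2 + 198*a + 50) - 6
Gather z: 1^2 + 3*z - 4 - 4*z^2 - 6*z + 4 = -4*z^2 - 3*z + 1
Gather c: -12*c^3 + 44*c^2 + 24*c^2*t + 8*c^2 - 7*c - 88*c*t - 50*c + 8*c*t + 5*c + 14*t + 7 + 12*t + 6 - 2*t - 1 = -12*c^3 + c^2*(24*t + 52) + c*(-80*t - 52) + 24*t + 12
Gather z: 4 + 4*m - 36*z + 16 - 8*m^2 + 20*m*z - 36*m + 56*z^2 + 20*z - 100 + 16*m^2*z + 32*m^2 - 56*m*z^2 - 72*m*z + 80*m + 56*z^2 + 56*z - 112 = 24*m^2 + 48*m + z^2*(112 - 56*m) + z*(16*m^2 - 52*m + 40) - 192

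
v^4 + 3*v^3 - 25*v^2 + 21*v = v*(v - 3)*(v - 1)*(v + 7)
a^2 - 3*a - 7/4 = (a - 7/2)*(a + 1/2)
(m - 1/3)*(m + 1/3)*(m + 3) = m^3 + 3*m^2 - m/9 - 1/3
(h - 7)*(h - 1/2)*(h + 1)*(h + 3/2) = h^4 - 5*h^3 - 55*h^2/4 - 5*h/2 + 21/4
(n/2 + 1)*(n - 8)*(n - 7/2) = n^3/2 - 19*n^2/4 + 5*n/2 + 28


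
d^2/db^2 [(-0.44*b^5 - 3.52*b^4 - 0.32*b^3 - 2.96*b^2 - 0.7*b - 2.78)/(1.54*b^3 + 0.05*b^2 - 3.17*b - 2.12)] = (-2.08700799999999*b^9 - 0.20327999999995*b^8 + 12.881352*b^7 - 41.514176*b^6 - 137.157504*b^5 - 477.380904*b^4 - 571.037396*b^3 - 150.66678*b^2 - 60.887532*b - 73.659532)/(3.652264*b^9 + 0.35574*b^8 - 22.542366*b^7 - 16.547791*b^6 + 45.422703*b^5 + 63.587931*b^4 - 9.074765*b^3 - 63.236844*b^2 - 42.741744*b - 9.528128)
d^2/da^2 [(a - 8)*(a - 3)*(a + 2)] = 6*a - 18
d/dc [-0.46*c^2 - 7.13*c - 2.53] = -0.92*c - 7.13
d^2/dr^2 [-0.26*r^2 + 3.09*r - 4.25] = -0.520000000000000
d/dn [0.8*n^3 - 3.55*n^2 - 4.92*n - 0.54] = 2.4*n^2 - 7.1*n - 4.92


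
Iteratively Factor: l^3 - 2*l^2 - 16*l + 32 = (l - 2)*(l^2 - 16) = (l - 4)*(l - 2)*(l + 4)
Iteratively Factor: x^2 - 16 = (x + 4)*(x - 4)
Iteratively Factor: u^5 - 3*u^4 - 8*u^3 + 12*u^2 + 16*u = (u - 4)*(u^4 + u^3 - 4*u^2 - 4*u) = (u - 4)*(u + 2)*(u^3 - u^2 - 2*u) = (u - 4)*(u + 1)*(u + 2)*(u^2 - 2*u) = (u - 4)*(u - 2)*(u + 1)*(u + 2)*(u)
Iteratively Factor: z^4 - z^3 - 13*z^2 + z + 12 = (z - 1)*(z^3 - 13*z - 12) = (z - 1)*(z + 3)*(z^2 - 3*z - 4) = (z - 4)*(z - 1)*(z + 3)*(z + 1)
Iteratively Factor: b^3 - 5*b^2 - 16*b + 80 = (b - 5)*(b^2 - 16) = (b - 5)*(b + 4)*(b - 4)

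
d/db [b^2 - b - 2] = 2*b - 1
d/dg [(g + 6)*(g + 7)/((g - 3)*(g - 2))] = 18*(-g^2 - 4*g + 16)/(g^4 - 10*g^3 + 37*g^2 - 60*g + 36)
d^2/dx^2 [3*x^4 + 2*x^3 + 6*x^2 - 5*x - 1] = 36*x^2 + 12*x + 12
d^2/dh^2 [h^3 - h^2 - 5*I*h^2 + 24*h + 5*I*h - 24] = 6*h - 2 - 10*I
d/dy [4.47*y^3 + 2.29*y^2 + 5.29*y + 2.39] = 13.41*y^2 + 4.58*y + 5.29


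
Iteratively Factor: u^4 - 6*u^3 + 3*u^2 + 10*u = (u + 1)*(u^3 - 7*u^2 + 10*u) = (u - 5)*(u + 1)*(u^2 - 2*u) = (u - 5)*(u - 2)*(u + 1)*(u)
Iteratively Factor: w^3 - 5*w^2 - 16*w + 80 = (w - 4)*(w^2 - w - 20) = (w - 5)*(w - 4)*(w + 4)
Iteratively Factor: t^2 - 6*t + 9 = (t - 3)*(t - 3)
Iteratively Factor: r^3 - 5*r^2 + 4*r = (r - 4)*(r^2 - r) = (r - 4)*(r - 1)*(r)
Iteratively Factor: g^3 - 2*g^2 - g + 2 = (g - 1)*(g^2 - g - 2) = (g - 2)*(g - 1)*(g + 1)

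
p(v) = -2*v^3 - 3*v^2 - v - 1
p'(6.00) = -253.00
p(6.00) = -547.00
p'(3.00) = -73.00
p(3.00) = -85.00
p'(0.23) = -2.70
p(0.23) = -1.41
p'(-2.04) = -13.73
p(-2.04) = 5.53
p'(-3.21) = -43.56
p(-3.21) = 37.45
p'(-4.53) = -96.95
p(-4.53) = 127.89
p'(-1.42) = -4.58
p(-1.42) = 0.10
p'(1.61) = -26.21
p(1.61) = -18.73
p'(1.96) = -35.81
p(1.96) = -29.54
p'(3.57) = -98.89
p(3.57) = -133.80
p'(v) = -6*v^2 - 6*v - 1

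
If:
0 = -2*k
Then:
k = 0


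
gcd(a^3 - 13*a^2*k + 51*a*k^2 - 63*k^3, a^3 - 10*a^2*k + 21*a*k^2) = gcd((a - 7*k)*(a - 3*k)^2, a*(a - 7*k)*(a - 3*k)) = a^2 - 10*a*k + 21*k^2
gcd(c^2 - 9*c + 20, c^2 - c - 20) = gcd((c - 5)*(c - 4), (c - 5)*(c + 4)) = c - 5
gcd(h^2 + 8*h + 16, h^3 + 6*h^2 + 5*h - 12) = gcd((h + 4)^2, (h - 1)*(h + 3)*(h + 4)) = h + 4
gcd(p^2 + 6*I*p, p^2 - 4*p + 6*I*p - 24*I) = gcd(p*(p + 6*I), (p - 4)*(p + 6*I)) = p + 6*I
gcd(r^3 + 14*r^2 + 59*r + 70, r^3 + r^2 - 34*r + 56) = r + 7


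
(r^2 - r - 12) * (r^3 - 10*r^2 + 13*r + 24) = r^5 - 11*r^4 + 11*r^3 + 131*r^2 - 180*r - 288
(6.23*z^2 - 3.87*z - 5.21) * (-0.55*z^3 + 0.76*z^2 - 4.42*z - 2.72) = -3.4265*z^5 + 6.8633*z^4 - 27.6123*z^3 - 3.7998*z^2 + 33.5546*z + 14.1712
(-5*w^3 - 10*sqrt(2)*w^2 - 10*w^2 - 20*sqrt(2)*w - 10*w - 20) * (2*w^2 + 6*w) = -10*w^5 - 50*w^4 - 20*sqrt(2)*w^4 - 100*sqrt(2)*w^3 - 80*w^3 - 120*sqrt(2)*w^2 - 100*w^2 - 120*w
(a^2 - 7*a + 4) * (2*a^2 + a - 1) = 2*a^4 - 13*a^3 + 11*a - 4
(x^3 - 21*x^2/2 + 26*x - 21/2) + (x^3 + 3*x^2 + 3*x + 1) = 2*x^3 - 15*x^2/2 + 29*x - 19/2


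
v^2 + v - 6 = (v - 2)*(v + 3)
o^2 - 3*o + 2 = (o - 2)*(o - 1)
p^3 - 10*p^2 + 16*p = p*(p - 8)*(p - 2)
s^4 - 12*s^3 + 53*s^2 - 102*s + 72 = (s - 4)*(s - 3)^2*(s - 2)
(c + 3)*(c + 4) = c^2 + 7*c + 12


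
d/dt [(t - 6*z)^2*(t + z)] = (t - 6*z)*(3*t - 4*z)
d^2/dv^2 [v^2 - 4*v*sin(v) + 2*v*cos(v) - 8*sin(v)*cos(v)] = 4*v*sin(v) - 2*v*cos(v) - 4*sin(v) + 16*sin(2*v) - 8*cos(v) + 2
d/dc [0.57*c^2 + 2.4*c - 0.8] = 1.14*c + 2.4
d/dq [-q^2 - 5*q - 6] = -2*q - 5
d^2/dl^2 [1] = 0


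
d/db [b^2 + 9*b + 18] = 2*b + 9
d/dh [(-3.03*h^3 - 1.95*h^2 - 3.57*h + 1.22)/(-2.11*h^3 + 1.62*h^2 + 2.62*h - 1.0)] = (-9.0231*h^4 - 30.9426*h^3 + 17.487*h^2 - 0.0527999999999995*h + 0.3736)/(4.4521*h^6 - 6.8364*h^5 - 8.432*h^4 + 12.7088*h^3 + 3.6244*h^2 - 5.24*h + 1.0)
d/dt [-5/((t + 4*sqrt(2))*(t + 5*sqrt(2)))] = 5*(2*t + 9*sqrt(2))/((t + 4*sqrt(2))^2*(t + 5*sqrt(2))^2)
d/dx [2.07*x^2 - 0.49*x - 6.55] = 4.14*x - 0.49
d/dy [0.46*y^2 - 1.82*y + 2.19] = 0.92*y - 1.82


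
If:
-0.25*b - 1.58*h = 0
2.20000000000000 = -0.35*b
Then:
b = -6.29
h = 0.99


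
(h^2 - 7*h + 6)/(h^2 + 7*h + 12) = (h^2 - 7*h + 6)/(h^2 + 7*h + 12)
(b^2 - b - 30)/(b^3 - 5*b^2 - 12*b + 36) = (b + 5)/(b^2 + b - 6)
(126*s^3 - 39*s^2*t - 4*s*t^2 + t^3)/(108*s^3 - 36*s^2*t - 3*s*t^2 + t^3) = (7*s - t)/(6*s - t)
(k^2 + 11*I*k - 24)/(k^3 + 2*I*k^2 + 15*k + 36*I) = (k + 8*I)/(k^2 - I*k + 12)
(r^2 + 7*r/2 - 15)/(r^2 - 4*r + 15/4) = 2*(r + 6)/(2*r - 3)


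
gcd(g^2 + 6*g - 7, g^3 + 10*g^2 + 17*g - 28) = g^2 + 6*g - 7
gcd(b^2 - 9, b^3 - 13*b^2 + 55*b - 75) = b - 3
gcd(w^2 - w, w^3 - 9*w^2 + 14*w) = w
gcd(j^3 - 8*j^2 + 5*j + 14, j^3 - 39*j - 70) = j - 7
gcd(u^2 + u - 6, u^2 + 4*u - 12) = u - 2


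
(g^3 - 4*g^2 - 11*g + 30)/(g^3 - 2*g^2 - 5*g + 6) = (g^3 - 4*g^2 - 11*g + 30)/(g^3 - 2*g^2 - 5*g + 6)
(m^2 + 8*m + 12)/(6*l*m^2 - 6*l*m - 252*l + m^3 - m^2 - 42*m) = (m + 2)/(6*l*m - 42*l + m^2 - 7*m)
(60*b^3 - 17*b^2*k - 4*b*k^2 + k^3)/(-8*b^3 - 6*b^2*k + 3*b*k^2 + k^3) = (-15*b^2 + 8*b*k - k^2)/(2*b^2 + b*k - k^2)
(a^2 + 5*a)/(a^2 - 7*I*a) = (a + 5)/(a - 7*I)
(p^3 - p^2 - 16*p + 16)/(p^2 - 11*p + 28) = (p^2 + 3*p - 4)/(p - 7)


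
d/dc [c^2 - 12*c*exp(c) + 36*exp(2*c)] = -12*c*exp(c) + 2*c + 72*exp(2*c) - 12*exp(c)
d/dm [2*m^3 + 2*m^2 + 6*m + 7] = 6*m^2 + 4*m + 6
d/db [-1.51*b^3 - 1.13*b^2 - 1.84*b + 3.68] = -4.53*b^2 - 2.26*b - 1.84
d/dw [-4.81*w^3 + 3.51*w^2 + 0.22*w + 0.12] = -14.43*w^2 + 7.02*w + 0.22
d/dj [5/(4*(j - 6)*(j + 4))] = 5*(1 - j)/(2*(j^4 - 4*j^3 - 44*j^2 + 96*j + 576))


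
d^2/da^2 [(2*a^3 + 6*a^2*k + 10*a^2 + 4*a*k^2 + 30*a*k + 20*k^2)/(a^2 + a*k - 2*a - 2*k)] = 56*(k + 1)/(a^3 - 6*a^2 + 12*a - 8)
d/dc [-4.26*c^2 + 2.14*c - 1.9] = 2.14 - 8.52*c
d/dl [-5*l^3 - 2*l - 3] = -15*l^2 - 2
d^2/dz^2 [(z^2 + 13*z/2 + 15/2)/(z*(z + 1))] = (11*z^3 + 45*z^2 + 45*z + 15)/(z^3*(z^3 + 3*z^2 + 3*z + 1))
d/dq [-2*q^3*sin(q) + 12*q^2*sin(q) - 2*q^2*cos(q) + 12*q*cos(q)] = -2*q^3*cos(q) - 4*q^2*sin(q) + 12*q^2*cos(q) + 12*q*sin(q) - 4*q*cos(q) + 12*cos(q)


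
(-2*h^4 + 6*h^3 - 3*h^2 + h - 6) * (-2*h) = 4*h^5 - 12*h^4 + 6*h^3 - 2*h^2 + 12*h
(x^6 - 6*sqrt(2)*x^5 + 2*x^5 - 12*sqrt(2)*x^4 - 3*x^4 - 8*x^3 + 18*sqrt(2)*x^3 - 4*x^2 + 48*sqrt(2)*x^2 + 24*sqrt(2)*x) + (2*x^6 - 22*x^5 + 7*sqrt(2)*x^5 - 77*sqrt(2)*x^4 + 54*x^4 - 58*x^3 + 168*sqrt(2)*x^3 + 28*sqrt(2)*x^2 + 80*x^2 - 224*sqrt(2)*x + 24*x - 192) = 3*x^6 - 20*x^5 + sqrt(2)*x^5 - 89*sqrt(2)*x^4 + 51*x^4 - 66*x^3 + 186*sqrt(2)*x^3 + 76*x^2 + 76*sqrt(2)*x^2 - 200*sqrt(2)*x + 24*x - 192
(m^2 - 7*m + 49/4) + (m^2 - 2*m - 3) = 2*m^2 - 9*m + 37/4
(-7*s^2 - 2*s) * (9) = -63*s^2 - 18*s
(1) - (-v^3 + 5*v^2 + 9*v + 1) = v^3 - 5*v^2 - 9*v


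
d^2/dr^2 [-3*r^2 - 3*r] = -6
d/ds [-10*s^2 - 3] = -20*s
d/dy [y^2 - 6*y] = 2*y - 6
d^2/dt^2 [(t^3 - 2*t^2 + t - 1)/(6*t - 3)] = 2*(4*t^3 - 6*t^2 + 3*t - 4)/(3*(8*t^3 - 12*t^2 + 6*t - 1))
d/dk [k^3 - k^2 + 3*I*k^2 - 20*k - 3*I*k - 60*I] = 3*k^2 + k*(-2 + 6*I) - 20 - 3*I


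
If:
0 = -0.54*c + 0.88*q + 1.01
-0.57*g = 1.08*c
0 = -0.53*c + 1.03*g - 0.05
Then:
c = -0.02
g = 0.04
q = -1.16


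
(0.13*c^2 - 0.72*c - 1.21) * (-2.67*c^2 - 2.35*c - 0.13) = -0.3471*c^4 + 1.6169*c^3 + 4.9058*c^2 + 2.9371*c + 0.1573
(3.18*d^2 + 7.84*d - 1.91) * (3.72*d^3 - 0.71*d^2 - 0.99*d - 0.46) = 11.8296*d^5 + 26.907*d^4 - 15.8198*d^3 - 7.8683*d^2 - 1.7155*d + 0.8786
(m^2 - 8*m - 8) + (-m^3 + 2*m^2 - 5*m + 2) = -m^3 + 3*m^2 - 13*m - 6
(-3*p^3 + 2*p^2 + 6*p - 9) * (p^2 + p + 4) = -3*p^5 - p^4 - 4*p^3 + 5*p^2 + 15*p - 36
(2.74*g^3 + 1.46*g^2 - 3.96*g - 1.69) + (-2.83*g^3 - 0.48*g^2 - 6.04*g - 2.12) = -0.0899999999999999*g^3 + 0.98*g^2 - 10.0*g - 3.81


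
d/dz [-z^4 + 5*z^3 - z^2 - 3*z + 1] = -4*z^3 + 15*z^2 - 2*z - 3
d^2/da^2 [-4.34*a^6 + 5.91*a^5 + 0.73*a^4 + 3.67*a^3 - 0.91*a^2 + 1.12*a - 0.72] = -130.2*a^4 + 118.2*a^3 + 8.76*a^2 + 22.02*a - 1.82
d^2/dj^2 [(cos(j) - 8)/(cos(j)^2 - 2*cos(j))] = (8*(cos(j) - 8)*(cos(j) - 1)^2*sin(j)^2 - (cos(j) - 2)^2*cos(j)^3 + (cos(j) - 2)*(16*cos(j) - 19*cos(2*j) + 2*cos(3*j) + 1)*cos(j))/((cos(j) - 2)^3*cos(j)^3)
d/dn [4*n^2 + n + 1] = 8*n + 1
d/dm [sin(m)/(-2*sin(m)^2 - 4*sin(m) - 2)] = (sin(m) - 1)*cos(m)/(2*(sin(m) + 1)^3)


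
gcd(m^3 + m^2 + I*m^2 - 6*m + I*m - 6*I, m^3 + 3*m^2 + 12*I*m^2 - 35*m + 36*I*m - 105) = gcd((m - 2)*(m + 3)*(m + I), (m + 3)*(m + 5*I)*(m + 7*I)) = m + 3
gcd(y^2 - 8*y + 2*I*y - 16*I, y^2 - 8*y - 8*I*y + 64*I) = y - 8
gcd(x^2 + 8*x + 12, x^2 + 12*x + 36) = x + 6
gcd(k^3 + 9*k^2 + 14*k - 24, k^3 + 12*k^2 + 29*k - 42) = k^2 + 5*k - 6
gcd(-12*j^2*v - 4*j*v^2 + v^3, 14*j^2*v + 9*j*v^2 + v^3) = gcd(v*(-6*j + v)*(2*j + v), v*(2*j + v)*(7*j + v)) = 2*j*v + v^2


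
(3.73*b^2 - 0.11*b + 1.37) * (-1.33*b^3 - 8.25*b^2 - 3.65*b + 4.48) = -4.9609*b^5 - 30.6262*b^4 - 14.5291*b^3 + 5.8094*b^2 - 5.4933*b + 6.1376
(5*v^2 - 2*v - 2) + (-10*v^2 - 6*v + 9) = -5*v^2 - 8*v + 7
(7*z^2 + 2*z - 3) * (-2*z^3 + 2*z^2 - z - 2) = -14*z^5 + 10*z^4 + 3*z^3 - 22*z^2 - z + 6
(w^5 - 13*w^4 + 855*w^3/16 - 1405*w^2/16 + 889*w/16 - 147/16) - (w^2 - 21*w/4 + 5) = w^5 - 13*w^4 + 855*w^3/16 - 1421*w^2/16 + 973*w/16 - 227/16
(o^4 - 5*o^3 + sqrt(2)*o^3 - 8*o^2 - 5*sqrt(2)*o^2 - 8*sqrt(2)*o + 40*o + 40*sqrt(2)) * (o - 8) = o^5 - 13*o^4 + sqrt(2)*o^4 - 13*sqrt(2)*o^3 + 32*o^3 + 32*sqrt(2)*o^2 + 104*o^2 - 320*o + 104*sqrt(2)*o - 320*sqrt(2)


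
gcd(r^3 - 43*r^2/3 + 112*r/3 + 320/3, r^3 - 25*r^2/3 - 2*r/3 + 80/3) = r^2 - 19*r/3 - 40/3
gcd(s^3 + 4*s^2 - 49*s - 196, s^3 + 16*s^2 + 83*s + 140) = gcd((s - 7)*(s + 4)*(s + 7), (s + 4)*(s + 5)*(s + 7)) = s^2 + 11*s + 28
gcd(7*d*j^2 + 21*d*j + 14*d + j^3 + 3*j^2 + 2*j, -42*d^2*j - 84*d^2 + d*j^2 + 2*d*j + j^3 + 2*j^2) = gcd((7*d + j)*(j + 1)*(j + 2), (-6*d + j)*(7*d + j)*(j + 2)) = 7*d*j + 14*d + j^2 + 2*j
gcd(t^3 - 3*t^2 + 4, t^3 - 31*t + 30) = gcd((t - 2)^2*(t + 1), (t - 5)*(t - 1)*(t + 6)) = 1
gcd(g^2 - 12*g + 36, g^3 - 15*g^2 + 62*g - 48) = g - 6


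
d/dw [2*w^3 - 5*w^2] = 2*w*(3*w - 5)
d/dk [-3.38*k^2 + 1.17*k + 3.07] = 1.17 - 6.76*k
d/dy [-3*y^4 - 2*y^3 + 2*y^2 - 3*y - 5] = -12*y^3 - 6*y^2 + 4*y - 3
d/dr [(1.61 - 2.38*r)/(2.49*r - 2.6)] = (5.425959*r - 5.66566)/(2.49*r - 2.6)^3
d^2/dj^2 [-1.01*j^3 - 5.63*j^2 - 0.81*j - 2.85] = -6.06*j - 11.26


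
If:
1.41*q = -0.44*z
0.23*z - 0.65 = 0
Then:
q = -0.88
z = 2.83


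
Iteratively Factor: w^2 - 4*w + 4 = (w - 2)*(w - 2)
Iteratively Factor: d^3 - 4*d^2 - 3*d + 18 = (d + 2)*(d^2 - 6*d + 9) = (d - 3)*(d + 2)*(d - 3)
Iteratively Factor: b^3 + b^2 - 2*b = (b + 2)*(b^2 - b) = b*(b + 2)*(b - 1)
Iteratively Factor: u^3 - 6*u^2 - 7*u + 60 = (u - 5)*(u^2 - u - 12) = (u - 5)*(u + 3)*(u - 4)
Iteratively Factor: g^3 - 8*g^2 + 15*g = (g - 3)*(g^2 - 5*g) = (g - 5)*(g - 3)*(g)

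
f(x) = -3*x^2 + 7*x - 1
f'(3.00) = -11.00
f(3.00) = -7.00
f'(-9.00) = 61.00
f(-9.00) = -307.00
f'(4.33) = -18.98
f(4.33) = -26.94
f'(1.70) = -3.20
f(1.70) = 2.23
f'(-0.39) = 9.34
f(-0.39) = -4.19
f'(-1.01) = 13.06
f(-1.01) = -11.13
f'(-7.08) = 49.48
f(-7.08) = -200.94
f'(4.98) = -22.88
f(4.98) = -40.54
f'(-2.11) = 19.66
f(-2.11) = -29.13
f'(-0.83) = 11.98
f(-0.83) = -8.88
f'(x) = 7 - 6*x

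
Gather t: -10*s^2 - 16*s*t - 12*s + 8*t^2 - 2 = -10*s^2 - 16*s*t - 12*s + 8*t^2 - 2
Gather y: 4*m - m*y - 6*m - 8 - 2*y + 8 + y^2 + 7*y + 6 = -2*m + y^2 + y*(5 - m) + 6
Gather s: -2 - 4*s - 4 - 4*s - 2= -8*s - 8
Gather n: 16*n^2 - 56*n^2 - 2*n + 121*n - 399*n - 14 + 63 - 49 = -40*n^2 - 280*n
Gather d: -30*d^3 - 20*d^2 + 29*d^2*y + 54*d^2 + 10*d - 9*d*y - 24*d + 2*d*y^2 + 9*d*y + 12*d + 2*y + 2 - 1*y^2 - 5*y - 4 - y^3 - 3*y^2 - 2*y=-30*d^3 + d^2*(29*y + 34) + d*(2*y^2 - 2) - y^3 - 4*y^2 - 5*y - 2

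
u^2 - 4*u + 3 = (u - 3)*(u - 1)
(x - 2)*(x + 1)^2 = x^3 - 3*x - 2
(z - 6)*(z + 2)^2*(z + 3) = z^4 + z^3 - 26*z^2 - 84*z - 72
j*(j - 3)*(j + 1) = j^3 - 2*j^2 - 3*j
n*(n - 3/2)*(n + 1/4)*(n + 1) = n^4 - n^3/4 - 13*n^2/8 - 3*n/8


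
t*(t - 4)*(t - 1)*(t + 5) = t^4 - 21*t^2 + 20*t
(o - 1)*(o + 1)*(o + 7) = o^3 + 7*o^2 - o - 7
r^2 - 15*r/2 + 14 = (r - 4)*(r - 7/2)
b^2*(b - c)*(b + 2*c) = b^4 + b^3*c - 2*b^2*c^2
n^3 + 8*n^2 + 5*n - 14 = (n - 1)*(n + 2)*(n + 7)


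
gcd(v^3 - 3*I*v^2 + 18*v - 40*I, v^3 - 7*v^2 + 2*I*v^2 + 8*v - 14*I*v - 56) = v^2 + 2*I*v + 8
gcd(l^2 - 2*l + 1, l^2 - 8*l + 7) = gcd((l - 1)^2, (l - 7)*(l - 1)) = l - 1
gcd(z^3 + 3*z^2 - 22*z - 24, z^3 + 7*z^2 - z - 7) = z + 1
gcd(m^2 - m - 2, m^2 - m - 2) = m^2 - m - 2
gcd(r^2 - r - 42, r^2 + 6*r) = r + 6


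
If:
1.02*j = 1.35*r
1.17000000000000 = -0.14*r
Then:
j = -11.06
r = -8.36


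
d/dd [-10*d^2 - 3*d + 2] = -20*d - 3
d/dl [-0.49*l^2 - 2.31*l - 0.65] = -0.98*l - 2.31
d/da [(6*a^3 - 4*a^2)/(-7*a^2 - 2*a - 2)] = 2*a*(-21*a^3 - 12*a^2 - 14*a + 8)/(49*a^4 + 28*a^3 + 32*a^2 + 8*a + 4)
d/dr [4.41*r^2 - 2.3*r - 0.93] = 8.82*r - 2.3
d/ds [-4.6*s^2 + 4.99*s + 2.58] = 4.99 - 9.2*s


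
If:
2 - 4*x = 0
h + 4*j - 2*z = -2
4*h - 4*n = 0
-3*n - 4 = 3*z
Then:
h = -z - 4/3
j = 3*z/4 - 1/6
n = -z - 4/3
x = 1/2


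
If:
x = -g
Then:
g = -x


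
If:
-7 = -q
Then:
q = 7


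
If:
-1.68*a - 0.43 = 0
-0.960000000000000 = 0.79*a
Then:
No Solution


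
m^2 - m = m*(m - 1)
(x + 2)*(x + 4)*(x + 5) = x^3 + 11*x^2 + 38*x + 40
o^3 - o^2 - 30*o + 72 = (o - 4)*(o - 3)*(o + 6)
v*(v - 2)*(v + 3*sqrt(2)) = v^3 - 2*v^2 + 3*sqrt(2)*v^2 - 6*sqrt(2)*v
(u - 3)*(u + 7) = u^2 + 4*u - 21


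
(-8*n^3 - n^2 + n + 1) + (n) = -8*n^3 - n^2 + 2*n + 1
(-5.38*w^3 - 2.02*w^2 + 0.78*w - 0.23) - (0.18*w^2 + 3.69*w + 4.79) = -5.38*w^3 - 2.2*w^2 - 2.91*w - 5.02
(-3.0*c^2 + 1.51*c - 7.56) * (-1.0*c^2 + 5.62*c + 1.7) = 3.0*c^4 - 18.37*c^3 + 10.9462*c^2 - 39.9202*c - 12.852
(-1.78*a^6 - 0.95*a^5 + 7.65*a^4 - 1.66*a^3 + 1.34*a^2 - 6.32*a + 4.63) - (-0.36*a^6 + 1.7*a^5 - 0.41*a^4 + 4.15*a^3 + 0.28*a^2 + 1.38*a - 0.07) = -1.42*a^6 - 2.65*a^5 + 8.06*a^4 - 5.81*a^3 + 1.06*a^2 - 7.7*a + 4.7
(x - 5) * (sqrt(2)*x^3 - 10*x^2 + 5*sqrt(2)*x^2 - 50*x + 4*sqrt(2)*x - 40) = sqrt(2)*x^4 - 10*x^3 - 21*sqrt(2)*x^2 - 20*sqrt(2)*x + 210*x + 200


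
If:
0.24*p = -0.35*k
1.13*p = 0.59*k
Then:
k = 0.00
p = 0.00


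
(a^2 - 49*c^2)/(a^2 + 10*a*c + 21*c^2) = (a - 7*c)/(a + 3*c)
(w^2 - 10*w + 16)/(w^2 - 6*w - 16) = (w - 2)/(w + 2)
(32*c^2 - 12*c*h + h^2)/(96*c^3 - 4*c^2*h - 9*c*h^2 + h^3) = 1/(3*c + h)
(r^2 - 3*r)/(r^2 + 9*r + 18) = r*(r - 3)/(r^2 + 9*r + 18)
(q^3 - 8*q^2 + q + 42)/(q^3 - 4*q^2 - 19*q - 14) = (q - 3)/(q + 1)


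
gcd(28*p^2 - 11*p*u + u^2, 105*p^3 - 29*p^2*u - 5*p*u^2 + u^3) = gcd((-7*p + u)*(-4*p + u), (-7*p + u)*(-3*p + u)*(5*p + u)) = 7*p - u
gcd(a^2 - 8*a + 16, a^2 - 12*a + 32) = a - 4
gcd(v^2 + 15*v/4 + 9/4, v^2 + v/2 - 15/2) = v + 3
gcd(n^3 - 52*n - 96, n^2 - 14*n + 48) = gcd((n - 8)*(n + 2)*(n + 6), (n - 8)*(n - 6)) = n - 8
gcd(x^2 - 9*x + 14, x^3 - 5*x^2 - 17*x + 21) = x - 7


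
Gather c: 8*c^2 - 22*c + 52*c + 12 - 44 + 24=8*c^2 + 30*c - 8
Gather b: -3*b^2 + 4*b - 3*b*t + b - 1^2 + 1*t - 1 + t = -3*b^2 + b*(5 - 3*t) + 2*t - 2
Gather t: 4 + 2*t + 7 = 2*t + 11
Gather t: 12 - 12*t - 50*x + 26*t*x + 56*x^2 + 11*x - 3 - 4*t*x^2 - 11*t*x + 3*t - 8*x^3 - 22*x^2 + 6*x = t*(-4*x^2 + 15*x - 9) - 8*x^3 + 34*x^2 - 33*x + 9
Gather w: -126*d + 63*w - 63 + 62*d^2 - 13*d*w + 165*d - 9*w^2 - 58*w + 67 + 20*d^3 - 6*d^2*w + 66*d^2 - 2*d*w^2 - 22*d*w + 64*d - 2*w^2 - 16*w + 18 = 20*d^3 + 128*d^2 + 103*d + w^2*(-2*d - 11) + w*(-6*d^2 - 35*d - 11) + 22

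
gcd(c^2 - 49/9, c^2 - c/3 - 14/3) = c - 7/3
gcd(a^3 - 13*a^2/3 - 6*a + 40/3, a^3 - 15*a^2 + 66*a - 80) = a - 5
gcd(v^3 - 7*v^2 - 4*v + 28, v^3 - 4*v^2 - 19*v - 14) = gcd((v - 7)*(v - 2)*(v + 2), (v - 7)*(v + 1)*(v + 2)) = v^2 - 5*v - 14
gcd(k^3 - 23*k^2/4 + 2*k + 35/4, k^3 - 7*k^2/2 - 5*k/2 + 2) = k + 1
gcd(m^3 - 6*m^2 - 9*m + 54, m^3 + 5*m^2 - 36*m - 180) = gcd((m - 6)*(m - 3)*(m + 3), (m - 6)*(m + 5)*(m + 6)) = m - 6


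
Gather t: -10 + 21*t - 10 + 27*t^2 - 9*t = 27*t^2 + 12*t - 20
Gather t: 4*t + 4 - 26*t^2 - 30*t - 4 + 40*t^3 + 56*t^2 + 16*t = 40*t^3 + 30*t^2 - 10*t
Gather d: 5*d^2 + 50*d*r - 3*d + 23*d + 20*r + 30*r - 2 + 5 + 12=5*d^2 + d*(50*r + 20) + 50*r + 15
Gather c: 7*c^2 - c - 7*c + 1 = 7*c^2 - 8*c + 1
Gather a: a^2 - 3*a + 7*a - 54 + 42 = a^2 + 4*a - 12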